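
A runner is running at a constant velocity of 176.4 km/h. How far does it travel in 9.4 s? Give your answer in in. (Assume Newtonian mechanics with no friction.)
d = vt (with unit conversion) = 18130.0 in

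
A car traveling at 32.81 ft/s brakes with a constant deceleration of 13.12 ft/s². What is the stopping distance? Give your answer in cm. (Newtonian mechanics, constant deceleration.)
d = v₀² / (2a) (with unit conversion) = 1250.0 cm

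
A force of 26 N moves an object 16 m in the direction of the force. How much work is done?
W = Fd = 26×16 = 416.0 J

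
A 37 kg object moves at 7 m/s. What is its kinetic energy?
KE = ½mv² = ½×37×7² = 906.5 J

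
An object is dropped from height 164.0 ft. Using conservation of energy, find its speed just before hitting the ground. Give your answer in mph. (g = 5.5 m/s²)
mgh = ½mv² → v = √(2gh) = √(2×5.5×49.99) = 23.45 m/s = 52.45 mph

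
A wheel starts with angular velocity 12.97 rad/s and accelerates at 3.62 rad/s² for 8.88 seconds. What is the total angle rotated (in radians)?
θ = ω₀t + ½αt² = 12.97×8.88 + ½×3.62×8.88² = 257.9 rad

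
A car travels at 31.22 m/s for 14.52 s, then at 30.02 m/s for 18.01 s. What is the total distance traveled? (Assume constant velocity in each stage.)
d₁ = v₁t₁ = 31.22 × 14.52 = 453.314 m
d₂ = v₂t₂ = 30.02 × 18.01 = 540.66 m
d_total = 453.314 + 540.66 = 993.97 m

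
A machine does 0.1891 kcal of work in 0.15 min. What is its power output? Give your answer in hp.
P = W/t = 791.2 J / 9 s = 87.91 W = 0.1179 hp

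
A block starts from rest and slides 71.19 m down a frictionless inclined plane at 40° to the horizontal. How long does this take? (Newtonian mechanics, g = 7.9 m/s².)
a = g sin(θ) = 7.9 × sin(40°) = 5.08 m/s²
t = √(2d/a) = √(2 × 71.19 / 5.08) = 5.3 s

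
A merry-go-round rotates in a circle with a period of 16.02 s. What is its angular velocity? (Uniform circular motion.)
ω = 2π/T = 2π/16.02 = 0.3922 rad/s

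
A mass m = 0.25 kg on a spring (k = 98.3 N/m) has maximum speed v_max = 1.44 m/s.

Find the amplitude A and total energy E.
½mv²_max = ½kA² → A = v_max√(m/k) = 1.44×√(0.25/98.3) = 0.07262 m = 7.262 cm
E = ½mv²_max = ½×0.25×1.44² = 0.2592 J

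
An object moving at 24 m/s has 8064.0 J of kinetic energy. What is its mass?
KE = ½mv² → m = 2KE/v² = 2×8064.0/24² = 28.0 kg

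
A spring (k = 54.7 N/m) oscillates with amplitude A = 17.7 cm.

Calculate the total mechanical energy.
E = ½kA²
E = ½kA² = ½×54.7×(0.177)² = 0.8568 J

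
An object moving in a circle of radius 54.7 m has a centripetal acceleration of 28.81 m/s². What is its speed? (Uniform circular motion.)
v = √(a_c × r) = √(28.81 × 54.7) = 39.7 m/s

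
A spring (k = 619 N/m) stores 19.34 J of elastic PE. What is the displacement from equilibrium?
PE = ½kx² → x = √(2PE/k) = √(2×19.34/619) = 0.25 m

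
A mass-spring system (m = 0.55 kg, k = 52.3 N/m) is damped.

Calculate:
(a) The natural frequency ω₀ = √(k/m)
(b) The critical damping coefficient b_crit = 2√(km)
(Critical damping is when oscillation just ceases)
ω₀ = √(k/m) = √(52.3/0.55) = 9.751 rad/s
b_crit = 2√(km) = 2√(52.3×0.55) = 10.73 kg/s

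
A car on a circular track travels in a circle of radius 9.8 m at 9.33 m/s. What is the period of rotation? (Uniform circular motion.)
T = 2πr/v = 2π×9.8/9.33 = 6.6 s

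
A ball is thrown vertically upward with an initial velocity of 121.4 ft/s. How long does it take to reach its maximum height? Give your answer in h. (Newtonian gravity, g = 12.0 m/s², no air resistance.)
t_up = v₀/g (with unit conversion) = 0.0008565 h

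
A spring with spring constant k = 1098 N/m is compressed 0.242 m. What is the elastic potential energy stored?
PE = ½kx² = ½×1098×0.242² = 32.15 J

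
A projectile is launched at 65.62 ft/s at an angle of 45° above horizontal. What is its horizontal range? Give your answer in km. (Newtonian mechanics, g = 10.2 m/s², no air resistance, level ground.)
R = v₀² sin(2θ) / g (with unit conversion) = 0.03922 km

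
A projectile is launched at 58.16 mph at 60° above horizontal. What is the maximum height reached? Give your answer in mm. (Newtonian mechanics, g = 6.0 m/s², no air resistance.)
H = v₀²sin²(θ)/(2g) (with unit conversion) = 42250.0 mm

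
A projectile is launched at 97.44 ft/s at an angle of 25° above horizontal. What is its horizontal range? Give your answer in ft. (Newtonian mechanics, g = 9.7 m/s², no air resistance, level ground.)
R = v₀² sin(2θ) / g (with unit conversion) = 228.5 ft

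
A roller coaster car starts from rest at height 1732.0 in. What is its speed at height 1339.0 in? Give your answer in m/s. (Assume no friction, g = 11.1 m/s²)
mgh₁ = ½mv₂² + mgh₂ → v₂ = √(2g(h₁−h₂)) = √(2×11.1×(43.99−34.01)) = 14.89 m/s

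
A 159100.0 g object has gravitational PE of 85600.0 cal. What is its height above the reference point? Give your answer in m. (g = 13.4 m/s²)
PE = mgh → h = PE/(mg) = 3.582e+05 J / (159.1 kg × 13.4 m/s²) = 168 m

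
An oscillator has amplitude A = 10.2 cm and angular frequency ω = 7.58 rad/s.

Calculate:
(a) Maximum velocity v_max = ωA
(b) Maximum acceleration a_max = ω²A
v_max = ωA = 7.58×0.102 = 0.7732 m/s
a_max = ω²A = 7.58²×0.102 = 5.861 m/s²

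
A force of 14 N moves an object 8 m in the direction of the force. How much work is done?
W = Fd = 14×8 = 112.0 J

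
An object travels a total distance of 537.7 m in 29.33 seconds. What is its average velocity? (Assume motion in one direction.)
v_avg = Δd / Δt = 537.7 / 29.33 = 18.33 m/s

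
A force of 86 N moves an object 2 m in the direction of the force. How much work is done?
W = Fd = 86×2 = 172.0 J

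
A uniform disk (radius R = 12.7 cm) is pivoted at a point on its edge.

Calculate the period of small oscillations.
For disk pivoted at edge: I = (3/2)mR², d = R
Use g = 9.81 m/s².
I/m = (3/2)R² = 0.02419 m²; d = R = 0.127 m
T = 2π√((3/2)R²/(gR)) = 2π√(3R/(2g)) = 0.8756 s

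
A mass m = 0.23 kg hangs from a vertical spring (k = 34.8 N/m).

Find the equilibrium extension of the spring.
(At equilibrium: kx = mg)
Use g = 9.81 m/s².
x_eq = mg/k = 0.23×9.81/34.8 = 0.06484 m = 6.484 cm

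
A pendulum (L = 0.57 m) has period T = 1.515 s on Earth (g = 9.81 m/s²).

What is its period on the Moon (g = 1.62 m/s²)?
T = 2π√(L/g), so T_moon/T_earth = √(g_earth/g_moon)
T_moon = 2π√(0.57/1.62) = 3.727 s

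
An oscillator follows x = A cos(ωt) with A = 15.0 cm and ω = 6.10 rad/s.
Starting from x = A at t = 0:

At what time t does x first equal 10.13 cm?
cos(ωt) = x/A = 10.13/15.0 = 0.6753
ωt = arccos(0.6753) = 0.8294 rad
t = 0.8294/6.1 = 0.136 s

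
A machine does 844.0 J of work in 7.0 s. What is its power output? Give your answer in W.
P = W/t = 844 J / 7 s = 120.6 W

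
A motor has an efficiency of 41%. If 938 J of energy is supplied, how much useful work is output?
W_out = η × W_in = 0.41 × 938 = 384.58 J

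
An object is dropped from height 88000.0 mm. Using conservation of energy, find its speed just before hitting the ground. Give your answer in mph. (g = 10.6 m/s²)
mgh = ½mv² → v = √(2gh) = √(2×10.6×88) = 43.19 m/s = 96.62 mph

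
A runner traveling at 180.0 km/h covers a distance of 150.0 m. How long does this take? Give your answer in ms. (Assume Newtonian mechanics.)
t = d/v (with unit conversion) = 3000.0 ms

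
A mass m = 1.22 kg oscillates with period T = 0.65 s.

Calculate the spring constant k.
T = 2π√(m/k) → k = m(2π/T)² = 1.22×(2π/0.65)² = 114 N/m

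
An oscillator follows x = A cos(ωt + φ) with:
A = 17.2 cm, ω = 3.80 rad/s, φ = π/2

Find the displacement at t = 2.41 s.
x = A cos(ωt + φ) = 17.2×cos(3.8×2.41 + π/2) = -4.534 cm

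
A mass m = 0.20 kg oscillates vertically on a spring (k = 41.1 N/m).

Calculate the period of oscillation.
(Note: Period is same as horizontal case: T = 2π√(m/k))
T = 2π√(m/k) = 2π√(0.2/41.1) = 0.4383 s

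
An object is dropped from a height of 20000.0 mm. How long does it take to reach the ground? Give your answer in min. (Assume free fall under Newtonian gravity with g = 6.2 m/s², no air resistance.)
t = √(2h/g) (with unit conversion) = 0.04233 min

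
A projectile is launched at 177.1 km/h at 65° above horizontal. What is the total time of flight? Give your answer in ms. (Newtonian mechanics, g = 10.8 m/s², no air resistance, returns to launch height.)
T = 2v₀sin(θ)/g (with unit conversion) = 8257.0 ms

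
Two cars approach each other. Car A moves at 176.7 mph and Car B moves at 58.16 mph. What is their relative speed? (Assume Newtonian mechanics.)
v_rel = v_A + v_B = 176.7 + 58.16 = 234.9 mph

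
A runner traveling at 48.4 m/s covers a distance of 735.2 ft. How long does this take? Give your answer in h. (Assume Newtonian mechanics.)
t = d/v (with unit conversion) = 0.001286 h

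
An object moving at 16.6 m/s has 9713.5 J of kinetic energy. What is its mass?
KE = ½mv² → m = 2KE/v² = 2×9713.5/16.6² = 70.5 kg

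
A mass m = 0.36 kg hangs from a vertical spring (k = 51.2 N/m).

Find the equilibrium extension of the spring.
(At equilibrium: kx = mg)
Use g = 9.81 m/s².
x_eq = mg/k = 0.36×9.81/51.2 = 0.06898 m = 6.898 cm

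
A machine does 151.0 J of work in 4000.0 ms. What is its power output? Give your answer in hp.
P = W/t = 151 J / 4 s = 37.75 W = 0.05062 hp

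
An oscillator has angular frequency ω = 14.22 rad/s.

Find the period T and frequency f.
T = 2π/ω = 2π/14.22 = 0.4419 s; f = ω/2π = 2.263 Hz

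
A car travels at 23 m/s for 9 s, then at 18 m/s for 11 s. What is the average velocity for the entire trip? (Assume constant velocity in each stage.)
d₁ = v₁t₁ = 23 × 9 = 207 m
d₂ = v₂t₂ = 18 × 11 = 198 m
d_total = 405 m, t_total = 20 s
v_avg = d_total/t_total = 405/20 = 20.25 m/s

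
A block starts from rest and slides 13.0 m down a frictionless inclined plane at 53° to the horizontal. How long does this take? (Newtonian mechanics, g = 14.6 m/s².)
a = g sin(θ) = 14.6 × sin(53°) = 11.66 m/s²
t = √(2d/a) = √(2 × 13.0 / 11.66) = 1.49 s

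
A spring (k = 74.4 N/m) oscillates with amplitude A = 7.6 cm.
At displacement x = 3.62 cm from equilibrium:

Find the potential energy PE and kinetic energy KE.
E_total = ½kA² = ½×74.4×(0.076)² = 0.2149 J
PE = ½kx² = ½×74.4×(0.0362)² = 0.04875 J
KE = E_total − PE = 0.1661 J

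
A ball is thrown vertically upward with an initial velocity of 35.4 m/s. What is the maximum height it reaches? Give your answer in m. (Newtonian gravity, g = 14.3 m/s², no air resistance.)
h_max = v₀²/(2g) = 43.82 m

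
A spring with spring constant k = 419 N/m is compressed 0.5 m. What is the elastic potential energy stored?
PE = ½kx² = ½×419×0.5² = 52.38 J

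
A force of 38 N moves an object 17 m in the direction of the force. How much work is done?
W = Fd = 38×17 = 646.0 J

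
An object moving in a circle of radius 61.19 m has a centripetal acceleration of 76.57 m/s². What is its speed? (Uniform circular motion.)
v = √(a_c × r) = √(76.57 × 61.19) = 68.45 m/s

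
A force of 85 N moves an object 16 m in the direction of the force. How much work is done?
W = Fd = 85×16 = 1360.0 J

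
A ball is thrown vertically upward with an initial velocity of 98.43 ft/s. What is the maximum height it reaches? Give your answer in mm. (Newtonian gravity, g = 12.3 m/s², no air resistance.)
h_max = v₀²/(2g) (with unit conversion) = 36590.0 mm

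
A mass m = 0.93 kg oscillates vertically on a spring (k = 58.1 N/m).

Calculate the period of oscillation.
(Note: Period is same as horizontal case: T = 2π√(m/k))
T = 2π√(m/k) = 2π√(0.93/58.1) = 0.7949 s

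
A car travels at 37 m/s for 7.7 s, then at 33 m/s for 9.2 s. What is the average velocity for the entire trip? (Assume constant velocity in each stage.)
d₁ = v₁t₁ = 37 × 7.7 = 284.9 m
d₂ = v₂t₂ = 33 × 9.2 = 303.6 m
d_total = 588.5 m, t_total = 16.9 s
v_avg = d_total/t_total = 588.5/16.9 = 34.82 m/s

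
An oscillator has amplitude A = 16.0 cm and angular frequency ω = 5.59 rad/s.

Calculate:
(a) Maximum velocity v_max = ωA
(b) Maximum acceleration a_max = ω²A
v_max = ωA = 5.59×0.16 = 0.8944 m/s
a_max = ω²A = 5.59²×0.16 = 5 m/s²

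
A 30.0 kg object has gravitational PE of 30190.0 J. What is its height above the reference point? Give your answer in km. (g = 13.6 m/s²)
PE = mgh → h = PE/(mg) = 3.019e+04 J / (30 kg × 13.6 m/s²) = 74 m = 0.074 km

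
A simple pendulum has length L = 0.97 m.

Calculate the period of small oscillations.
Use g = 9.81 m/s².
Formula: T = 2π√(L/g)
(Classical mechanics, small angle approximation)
T = 2π√(L/g) = 2π√(0.97/9.81) = 1.976 s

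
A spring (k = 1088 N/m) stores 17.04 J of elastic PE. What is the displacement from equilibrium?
PE = ½kx² → x = √(2PE/k) = √(2×17.04/1088) = 0.177 m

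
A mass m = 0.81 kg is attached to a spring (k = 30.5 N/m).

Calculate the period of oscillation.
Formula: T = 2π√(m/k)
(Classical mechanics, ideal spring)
T = 2π√(m/k) = 2π√(0.81/30.5) = 1.024 s; f = 1/T = 0.9766 Hz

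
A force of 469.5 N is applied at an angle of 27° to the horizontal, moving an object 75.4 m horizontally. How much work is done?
W = Fd cosθ = 469.5×75.4×cos(27°) = 31542.0 J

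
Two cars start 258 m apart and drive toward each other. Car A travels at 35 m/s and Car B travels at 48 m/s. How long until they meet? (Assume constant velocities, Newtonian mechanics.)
Combined speed: v_combined = 35 + 48 = 83 m/s
Time to meet: t = d/83 = 258/83 = 3.11 s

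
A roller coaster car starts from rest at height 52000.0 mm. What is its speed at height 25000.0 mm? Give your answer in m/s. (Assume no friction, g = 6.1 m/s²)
mgh₁ = ½mv₂² + mgh₂ → v₂ = √(2g(h₁−h₂)) = √(2×6.1×(52−25)) = 18.15 m/s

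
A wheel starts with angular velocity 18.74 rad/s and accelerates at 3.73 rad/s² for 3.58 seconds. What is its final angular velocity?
ω = ω₀ + αt = 18.74 + 3.73 × 3.58 = 32.09 rad/s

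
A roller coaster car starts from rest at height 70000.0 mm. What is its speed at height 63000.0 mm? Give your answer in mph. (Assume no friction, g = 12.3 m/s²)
mgh₁ = ½mv₂² + mgh₂ → v₂ = √(2g(h₁−h₂)) = √(2×12.3×(70−63)) = 13.12 m/s = 29.35 mph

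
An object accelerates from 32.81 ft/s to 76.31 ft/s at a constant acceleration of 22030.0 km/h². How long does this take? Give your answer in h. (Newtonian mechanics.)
t = (v - v₀)/a (with unit conversion) = 0.002167 h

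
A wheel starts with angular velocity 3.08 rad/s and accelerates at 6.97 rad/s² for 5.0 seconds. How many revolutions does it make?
θ = ω₀t + ½αt² = 3.08×5.0 + ½×6.97×5.0² = 102.53 rad
Revolutions = θ/(2π) = 102.53/(2π) = 16.32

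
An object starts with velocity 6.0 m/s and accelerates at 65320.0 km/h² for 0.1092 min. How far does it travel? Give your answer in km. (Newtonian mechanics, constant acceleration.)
d = v₀t + ½at² (with unit conversion) = 0.1475 km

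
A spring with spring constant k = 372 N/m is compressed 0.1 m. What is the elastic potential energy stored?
PE = ½kx² = ½×372×0.1² = 1.86 J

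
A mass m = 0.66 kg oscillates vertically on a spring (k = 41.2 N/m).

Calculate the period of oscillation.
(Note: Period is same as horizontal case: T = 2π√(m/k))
T = 2π√(m/k) = 2π√(0.66/41.2) = 0.7952 s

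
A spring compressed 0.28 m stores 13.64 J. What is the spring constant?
PE = ½kx² → k = 2PE/x² = 2×13.64/0.28² = 348.0 N/m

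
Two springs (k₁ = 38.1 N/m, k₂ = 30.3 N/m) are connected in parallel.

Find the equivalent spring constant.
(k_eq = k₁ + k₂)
k_eq = k₁ + k₂ = 38.1 + 30.3 = 68.4 N/m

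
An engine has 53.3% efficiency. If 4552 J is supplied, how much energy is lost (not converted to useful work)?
W_out = η × W_in = 0.533×4552 = 2426.2 J
W_lost = W_in − W_out = 4552 − 2426.2 = 2125.8 J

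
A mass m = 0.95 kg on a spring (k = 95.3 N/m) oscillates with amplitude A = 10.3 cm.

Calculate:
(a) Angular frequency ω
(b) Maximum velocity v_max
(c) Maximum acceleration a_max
ω = √(k/m) = √(95.3/0.95) = 10.02 rad/s
v_max = ωA = 10.02×0.103 = 1.032 m/s
a_max = ω²A = 10.02²×0.103 = 10.33 m/s²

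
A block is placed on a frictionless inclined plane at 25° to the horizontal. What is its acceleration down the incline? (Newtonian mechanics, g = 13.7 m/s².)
a = g sin(θ) = 13.7 × sin(25°) = 13.7 × 0.4226 = 5.79 m/s²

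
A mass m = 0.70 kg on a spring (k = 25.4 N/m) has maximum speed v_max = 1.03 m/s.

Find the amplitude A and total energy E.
½mv²_max = ½kA² → A = v_max√(m/k) = 1.03×√(0.7/25.4) = 0.171 m = 17.1 cm
E = ½mv²_max = ½×0.7×1.03² = 0.3713 J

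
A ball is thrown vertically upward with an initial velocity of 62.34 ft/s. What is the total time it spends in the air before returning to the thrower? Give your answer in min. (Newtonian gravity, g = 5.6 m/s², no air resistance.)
t_total = 2v₀/g (with unit conversion) = 0.1131 min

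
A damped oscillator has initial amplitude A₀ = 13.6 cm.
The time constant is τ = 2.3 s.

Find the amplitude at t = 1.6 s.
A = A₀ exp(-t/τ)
A = A₀ exp(−t/τ) = 13.6×exp(−1.6/2.3) = 6.783 cm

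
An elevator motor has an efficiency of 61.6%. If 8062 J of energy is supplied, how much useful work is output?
W_out = η × W_in = 0.616 × 8062 = 4966.2 J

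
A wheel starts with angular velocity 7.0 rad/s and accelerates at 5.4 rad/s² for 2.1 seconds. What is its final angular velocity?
ω = ω₀ + αt = 7.0 + 5.4 × 2.1 = 18.34 rad/s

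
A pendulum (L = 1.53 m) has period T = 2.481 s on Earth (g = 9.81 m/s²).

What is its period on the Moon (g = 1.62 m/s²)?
T = 2π√(L/g), so T_moon/T_earth = √(g_earth/g_moon)
T_moon = 2π√(1.53/1.62) = 6.106 s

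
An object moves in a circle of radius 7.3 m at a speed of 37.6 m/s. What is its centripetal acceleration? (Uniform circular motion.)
a_c = v²/r = 37.6²/7.3 = 1413.76/7.3 = 193.67 m/s²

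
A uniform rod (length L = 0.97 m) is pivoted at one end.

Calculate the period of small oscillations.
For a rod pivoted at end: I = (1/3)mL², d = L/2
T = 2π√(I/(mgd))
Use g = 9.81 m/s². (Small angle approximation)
I/m = (1/3)L² = 0.3136 m²; d = L/2 = 0.485 m
T = 2π√(I/(mgd)) = 2π√(0.3136/(9.81×0.485)) = 1.613 s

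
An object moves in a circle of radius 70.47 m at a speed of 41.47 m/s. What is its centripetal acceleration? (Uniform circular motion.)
a_c = v²/r = 41.47²/70.47 = 1719.76/70.47 = 24.4 m/s²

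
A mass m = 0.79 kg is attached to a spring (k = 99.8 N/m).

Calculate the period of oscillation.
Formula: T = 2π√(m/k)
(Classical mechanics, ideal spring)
T = 2π√(m/k) = 2π√(0.79/99.8) = 0.559 s; f = 1/T = 1.789 Hz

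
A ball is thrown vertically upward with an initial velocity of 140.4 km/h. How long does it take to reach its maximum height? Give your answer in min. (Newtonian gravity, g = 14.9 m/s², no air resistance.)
t_up = v₀/g (with unit conversion) = 0.04362 min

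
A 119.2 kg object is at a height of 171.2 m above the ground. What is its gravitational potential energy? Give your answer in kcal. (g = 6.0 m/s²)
PE = mgh = 119.2 kg × 6.0 m/s² × 171.2 m = 1.224e+05 J = 29.26 kcal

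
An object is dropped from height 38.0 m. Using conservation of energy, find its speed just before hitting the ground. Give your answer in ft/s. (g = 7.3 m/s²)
mgh = ½mv² → v = √(2gh) = √(2×7.3×38) = 23.55 m/s = 77.28 ft/s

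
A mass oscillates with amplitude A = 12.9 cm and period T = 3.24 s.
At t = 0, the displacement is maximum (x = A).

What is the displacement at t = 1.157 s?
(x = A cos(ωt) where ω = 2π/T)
ω = 2π/T = 2π/3.24 = 1.939 rad/s
x = A cos(ωt) = 12.9×cos(1.939×1.157) = -8.04 cm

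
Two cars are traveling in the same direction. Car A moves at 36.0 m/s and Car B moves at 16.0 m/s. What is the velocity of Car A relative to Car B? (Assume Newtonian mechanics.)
v_rel = v_A - v_B = 36.0 - 16.0 = 20.0 m/s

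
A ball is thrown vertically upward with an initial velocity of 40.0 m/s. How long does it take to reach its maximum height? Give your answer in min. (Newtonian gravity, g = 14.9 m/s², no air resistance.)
t_up = v₀/g (with unit conversion) = 0.04474 min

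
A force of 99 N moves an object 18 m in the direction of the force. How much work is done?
W = Fd = 99×18 = 1782.0 J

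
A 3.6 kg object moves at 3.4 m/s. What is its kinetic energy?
KE = ½mv² = ½×3.6×3.4² = 20.808 J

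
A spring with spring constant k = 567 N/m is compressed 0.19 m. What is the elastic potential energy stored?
PE = ½kx² = ½×567×0.19² = 10.23 J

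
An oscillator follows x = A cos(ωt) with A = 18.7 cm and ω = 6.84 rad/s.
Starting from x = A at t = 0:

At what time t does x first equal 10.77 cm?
cos(ωt) = x/A = 10.77/18.7 = 0.5759
ωt = arccos(0.5759) = 0.957 rad
t = 0.957/6.84 = 0.1399 s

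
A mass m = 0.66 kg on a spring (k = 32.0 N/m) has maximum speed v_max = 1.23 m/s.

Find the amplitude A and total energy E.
½mv²_max = ½kA² → A = v_max√(m/k) = 1.23×√(0.66/32.0) = 0.1766 m = 17.66 cm
E = ½mv²_max = ½×0.66×1.23² = 0.4993 J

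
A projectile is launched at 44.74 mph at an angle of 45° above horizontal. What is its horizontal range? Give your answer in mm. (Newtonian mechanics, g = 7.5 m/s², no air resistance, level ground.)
R = v₀² sin(2θ) / g (with unit conversion) = 53340.0 mm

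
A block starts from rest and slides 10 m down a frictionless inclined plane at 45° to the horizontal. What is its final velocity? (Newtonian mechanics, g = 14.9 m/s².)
a = g sin(θ) = 14.9 × sin(45°) = 10.54 m/s²
v = √(2ad) = √(2 × 10.54 × 10) = 14.52 m/s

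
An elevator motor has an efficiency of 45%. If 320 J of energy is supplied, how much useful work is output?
W_out = η × W_in = 0.45 × 320 = 144.0 J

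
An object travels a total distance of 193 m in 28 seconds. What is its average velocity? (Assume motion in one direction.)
v_avg = Δd / Δt = 193 / 28 = 6.89 m/s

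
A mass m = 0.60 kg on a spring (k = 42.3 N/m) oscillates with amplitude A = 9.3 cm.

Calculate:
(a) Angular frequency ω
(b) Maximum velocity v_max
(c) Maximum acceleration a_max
ω = √(k/m) = √(42.3/0.6) = 8.396 rad/s
v_max = ωA = 8.396×0.093 = 0.7809 m/s
a_max = ω²A = 8.396²×0.093 = 6.556 m/s²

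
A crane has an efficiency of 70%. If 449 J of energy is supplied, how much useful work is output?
W_out = η × W_in = 0.7 × 449 = 314.3 J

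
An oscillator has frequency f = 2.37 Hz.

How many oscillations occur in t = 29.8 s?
n = f×t = 2.37×29.8 = 70.63 oscillations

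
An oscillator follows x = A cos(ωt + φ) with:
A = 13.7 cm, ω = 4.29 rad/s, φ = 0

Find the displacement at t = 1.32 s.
x = A cos(ωt + φ) = 13.7×cos(4.29×1.32 + 0) = 11.15 cm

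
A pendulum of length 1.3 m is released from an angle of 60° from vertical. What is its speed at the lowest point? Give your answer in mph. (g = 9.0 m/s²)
h = L(1 − cosθ) = 1.3×(1 − cos60°) = 0.65 m
v = √(2gh) = √(2×9.0×0.65) = 3.421 m/s = 7.651 mph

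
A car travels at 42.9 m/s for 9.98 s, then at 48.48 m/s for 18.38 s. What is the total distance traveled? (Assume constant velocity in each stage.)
d₁ = v₁t₁ = 42.9 × 9.98 = 428.142 m
d₂ = v₂t₂ = 48.48 × 18.38 = 891.062 m
d_total = 428.142 + 891.062 = 1319.2 m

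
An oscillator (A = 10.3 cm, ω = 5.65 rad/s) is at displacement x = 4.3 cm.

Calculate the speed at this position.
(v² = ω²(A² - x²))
v = ω√(A² − x²) = 5.65×√(0.103² − 0.043²) = 0.5288 m/s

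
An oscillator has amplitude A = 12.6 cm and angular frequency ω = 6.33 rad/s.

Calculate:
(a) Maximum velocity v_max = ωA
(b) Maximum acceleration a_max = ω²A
v_max = ωA = 6.33×0.126 = 0.7976 m/s
a_max = ω²A = 6.33²×0.126 = 5.049 m/s²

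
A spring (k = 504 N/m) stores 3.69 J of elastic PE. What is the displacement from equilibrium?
PE = ½kx² → x = √(2PE/k) = √(2×3.69/504) = 0.121 m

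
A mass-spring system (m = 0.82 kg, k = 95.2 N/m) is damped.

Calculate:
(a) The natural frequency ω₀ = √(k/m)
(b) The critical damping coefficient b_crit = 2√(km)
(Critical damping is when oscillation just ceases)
ω₀ = √(k/m) = √(95.2/0.82) = 10.77 rad/s
b_crit = 2√(km) = 2√(95.2×0.82) = 17.67 kg/s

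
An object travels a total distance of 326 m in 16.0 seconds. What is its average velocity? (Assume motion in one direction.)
v_avg = Δd / Δt = 326 / 16.0 = 20.38 m/s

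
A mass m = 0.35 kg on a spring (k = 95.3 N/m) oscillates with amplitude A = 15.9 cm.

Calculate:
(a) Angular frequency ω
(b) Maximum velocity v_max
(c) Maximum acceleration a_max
ω = √(k/m) = √(95.3/0.35) = 16.5 rad/s
v_max = ωA = 16.5×0.159 = 2.624 m/s
a_max = ω²A = 16.5²×0.159 = 43.29 m/s²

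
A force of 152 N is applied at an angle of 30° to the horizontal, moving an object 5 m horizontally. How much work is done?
W = Fd cosθ = 152×5×cos(30°) = 658.18 J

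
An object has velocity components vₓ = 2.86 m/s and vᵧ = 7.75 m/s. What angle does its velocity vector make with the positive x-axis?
θ = arctan(vᵧ/vₓ) = arctan(7.75/2.86) = 69.74°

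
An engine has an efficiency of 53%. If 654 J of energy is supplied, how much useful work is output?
W_out = η × W_in = 0.53 × 654 = 346.62 J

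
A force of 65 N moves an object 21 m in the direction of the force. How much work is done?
W = Fd = 65×21 = 1365.0 J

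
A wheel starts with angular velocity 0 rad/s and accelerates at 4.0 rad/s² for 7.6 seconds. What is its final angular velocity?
ω = ω₀ + αt = 0 + 4.0 × 7.6 = 30.4 rad/s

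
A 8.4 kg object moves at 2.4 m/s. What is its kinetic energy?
KE = ½mv² = ½×8.4×2.4² = 24.192 J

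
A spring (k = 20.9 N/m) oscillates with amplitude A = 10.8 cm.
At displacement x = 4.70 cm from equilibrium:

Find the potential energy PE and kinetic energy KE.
E_total = ½kA² = ½×20.9×(0.108)² = 0.1219 J
PE = ½kx² = ½×20.9×(0.047)² = 0.02308 J
KE = E_total − PE = 0.0988 J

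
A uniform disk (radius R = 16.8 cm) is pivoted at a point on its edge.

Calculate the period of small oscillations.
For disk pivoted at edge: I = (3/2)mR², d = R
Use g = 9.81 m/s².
I/m = (3/2)R² = 0.04234 m²; d = R = 0.168 m
T = 2π√((3/2)R²/(gR)) = 2π√(3R/(2g)) = 1.007 s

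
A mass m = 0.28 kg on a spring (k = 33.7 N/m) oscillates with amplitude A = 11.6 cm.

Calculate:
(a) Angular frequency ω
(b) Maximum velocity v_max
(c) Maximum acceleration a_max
ω = √(k/m) = √(33.7/0.28) = 10.97 rad/s
v_max = ωA = 10.97×0.116 = 1.273 m/s
a_max = ω²A = 10.97²×0.116 = 13.96 m/s²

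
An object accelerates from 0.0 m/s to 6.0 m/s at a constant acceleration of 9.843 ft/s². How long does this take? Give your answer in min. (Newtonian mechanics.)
t = (v - v₀)/a (with unit conversion) = 0.03333 min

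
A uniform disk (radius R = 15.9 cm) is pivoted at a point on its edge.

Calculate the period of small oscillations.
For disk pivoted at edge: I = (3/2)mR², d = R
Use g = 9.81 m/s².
I/m = (3/2)R² = 0.03792 m²; d = R = 0.159 m
T = 2π√((3/2)R²/(gR)) = 2π√(3R/(2g)) = 0.9797 s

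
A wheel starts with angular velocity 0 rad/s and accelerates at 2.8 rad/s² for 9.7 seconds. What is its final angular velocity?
ω = ω₀ + αt = 0 + 2.8 × 9.7 = 27.16 rad/s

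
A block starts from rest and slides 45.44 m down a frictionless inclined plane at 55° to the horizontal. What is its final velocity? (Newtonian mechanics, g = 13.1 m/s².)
a = g sin(θ) = 13.1 × sin(55°) = 10.73 m/s²
v = √(2ad) = √(2 × 10.73 × 45.44) = 31.23 m/s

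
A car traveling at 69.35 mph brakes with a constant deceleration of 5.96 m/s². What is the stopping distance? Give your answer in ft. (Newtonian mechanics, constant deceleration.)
d = v₀² / (2a) (with unit conversion) = 264.5 ft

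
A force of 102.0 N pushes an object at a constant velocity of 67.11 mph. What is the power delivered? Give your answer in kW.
P = Fv = 102 N × 30 m/s = 3060 W = 3.06 kW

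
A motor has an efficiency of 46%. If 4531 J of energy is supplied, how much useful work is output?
W_out = η × W_in = 0.46 × 4531 = 2084.3 J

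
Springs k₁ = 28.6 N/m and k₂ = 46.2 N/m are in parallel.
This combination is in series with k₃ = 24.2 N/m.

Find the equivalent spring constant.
k₁₂ = k₁ + k₂ = 74.8 N/m (parallel)
1/k_eq = 1/k₁₂ + 1/k₃ → k_eq = 18.28 N/m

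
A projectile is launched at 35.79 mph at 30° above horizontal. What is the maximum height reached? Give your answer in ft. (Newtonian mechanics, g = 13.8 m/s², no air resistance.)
H = v₀²sin²(θ)/(2g) (with unit conversion) = 7.607 ft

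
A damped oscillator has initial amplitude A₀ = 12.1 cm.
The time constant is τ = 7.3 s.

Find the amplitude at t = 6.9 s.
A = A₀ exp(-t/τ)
A = A₀ exp(−t/τ) = 12.1×exp(−6.9/7.3) = 4.702 cm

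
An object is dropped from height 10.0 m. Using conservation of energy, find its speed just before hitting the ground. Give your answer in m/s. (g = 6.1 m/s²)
mgh = ½mv² → v = √(2gh) = √(2×6.1×10) = 11.05 m/s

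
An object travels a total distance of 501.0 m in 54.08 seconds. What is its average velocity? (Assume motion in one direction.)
v_avg = Δd / Δt = 501.0 / 54.08 = 9.26 m/s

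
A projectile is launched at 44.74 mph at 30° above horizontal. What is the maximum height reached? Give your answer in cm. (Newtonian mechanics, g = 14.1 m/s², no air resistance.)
H = v₀²sin²(θ)/(2g) (with unit conversion) = 354.6 cm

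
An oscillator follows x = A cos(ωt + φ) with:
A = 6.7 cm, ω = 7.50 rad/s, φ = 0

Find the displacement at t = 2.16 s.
x = A cos(ωt + φ) = 6.7×cos(7.5×2.16 + 0) = -5.905 cm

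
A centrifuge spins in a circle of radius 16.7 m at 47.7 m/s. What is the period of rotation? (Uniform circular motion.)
T = 2πr/v = 2π×16.7/47.7 = 2.2 s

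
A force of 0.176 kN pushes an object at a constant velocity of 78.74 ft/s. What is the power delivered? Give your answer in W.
P = Fv = 176 N × 24 m/s = 4224 W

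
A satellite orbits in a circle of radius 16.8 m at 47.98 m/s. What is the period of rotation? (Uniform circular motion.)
T = 2πr/v = 2π×16.8/47.98 = 2.2 s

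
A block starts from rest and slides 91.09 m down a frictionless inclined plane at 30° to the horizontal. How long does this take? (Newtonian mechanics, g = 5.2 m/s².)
a = g sin(θ) = 5.2 × sin(30°) = 2.6 m/s²
t = √(2d/a) = √(2 × 91.09 / 2.6) = 8.37 s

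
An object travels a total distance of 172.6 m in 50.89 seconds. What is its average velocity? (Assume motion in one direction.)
v_avg = Δd / Δt = 172.6 / 50.89 = 3.39 m/s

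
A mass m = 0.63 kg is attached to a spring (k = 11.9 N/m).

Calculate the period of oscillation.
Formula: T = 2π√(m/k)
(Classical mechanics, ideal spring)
T = 2π√(m/k) = 2π√(0.63/11.9) = 1.446 s; f = 1/T = 0.6917 Hz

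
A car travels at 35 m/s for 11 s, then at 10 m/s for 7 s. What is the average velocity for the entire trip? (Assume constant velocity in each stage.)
d₁ = v₁t₁ = 35 × 11 = 385 m
d₂ = v₂t₂ = 10 × 7 = 70 m
d_total = 455 m, t_total = 18 s
v_avg = d_total/t_total = 455/18 = 25.28 m/s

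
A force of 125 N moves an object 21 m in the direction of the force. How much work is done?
W = Fd = 125×21 = 2625.0 J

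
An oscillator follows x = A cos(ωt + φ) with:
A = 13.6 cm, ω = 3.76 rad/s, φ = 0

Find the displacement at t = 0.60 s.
x = A cos(ωt + φ) = 13.6×cos(3.76×0.6 + 0) = -8.606 cm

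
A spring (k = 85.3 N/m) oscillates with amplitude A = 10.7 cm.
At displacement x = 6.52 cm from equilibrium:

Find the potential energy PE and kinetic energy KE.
E_total = ½kA² = ½×85.3×(0.107)² = 0.4883 J
PE = ½kx² = ½×85.3×(0.0652)² = 0.1813 J
KE = E_total − PE = 0.307 J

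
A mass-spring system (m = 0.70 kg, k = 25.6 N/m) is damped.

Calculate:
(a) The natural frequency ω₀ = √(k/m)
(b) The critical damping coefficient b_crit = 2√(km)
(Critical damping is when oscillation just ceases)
ω₀ = √(k/m) = √(25.6/0.7) = 6.047 rad/s
b_crit = 2√(km) = 2√(25.6×0.7) = 8.466 kg/s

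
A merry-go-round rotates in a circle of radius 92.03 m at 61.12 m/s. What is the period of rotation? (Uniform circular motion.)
T = 2πr/v = 2π×92.03/61.12 = 9.46 s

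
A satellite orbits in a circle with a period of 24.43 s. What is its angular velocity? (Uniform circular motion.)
ω = 2π/T = 2π/24.43 = 0.2572 rad/s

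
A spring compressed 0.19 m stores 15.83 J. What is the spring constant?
PE = ½kx² → k = 2PE/x² = 2×15.83/0.19² = 877.0 N/m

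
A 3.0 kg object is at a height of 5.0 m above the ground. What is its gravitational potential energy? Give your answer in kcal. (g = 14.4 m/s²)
PE = mgh = 3 kg × 14.4 m/s² × 5 m = 216 J = 0.05163 kcal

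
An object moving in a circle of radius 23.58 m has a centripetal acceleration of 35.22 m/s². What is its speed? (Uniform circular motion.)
v = √(a_c × r) = √(35.22 × 23.58) = 28.82 m/s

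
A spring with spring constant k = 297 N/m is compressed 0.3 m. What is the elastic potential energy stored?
PE = ½kx² = ½×297×0.3² = 13.36 J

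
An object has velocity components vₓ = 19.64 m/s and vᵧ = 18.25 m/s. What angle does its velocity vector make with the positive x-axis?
θ = arctan(vᵧ/vₓ) = arctan(18.25/19.64) = 42.9°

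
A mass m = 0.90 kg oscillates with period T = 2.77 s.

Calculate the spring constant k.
T = 2π√(m/k) → k = m(2π/T)² = 0.9×(2π/2.77)² = 4.631 N/m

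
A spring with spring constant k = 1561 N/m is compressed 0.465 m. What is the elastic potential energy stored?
PE = ½kx² = ½×1561×0.465² = 168.8 J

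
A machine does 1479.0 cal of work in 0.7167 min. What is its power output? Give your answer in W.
P = W/t = 6188 J / 43 s = 143.9 W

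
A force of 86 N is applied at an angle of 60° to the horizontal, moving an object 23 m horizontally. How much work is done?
W = Fd cosθ = 86×23×cos(60°) = 989.0 J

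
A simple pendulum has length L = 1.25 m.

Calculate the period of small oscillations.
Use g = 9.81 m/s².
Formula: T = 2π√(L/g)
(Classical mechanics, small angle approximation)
T = 2π√(L/g) = 2π√(1.25/9.81) = 2.243 s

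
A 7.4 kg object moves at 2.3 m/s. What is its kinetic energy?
KE = ½mv² = ½×7.4×2.3² = 19.573 J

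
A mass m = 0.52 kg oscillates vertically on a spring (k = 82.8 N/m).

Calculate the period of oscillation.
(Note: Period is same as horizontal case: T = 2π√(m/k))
T = 2π√(m/k) = 2π√(0.52/82.8) = 0.4979 s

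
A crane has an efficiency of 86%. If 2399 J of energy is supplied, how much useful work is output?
W_out = η × W_in = 0.86 × 2399 = 2063.1 J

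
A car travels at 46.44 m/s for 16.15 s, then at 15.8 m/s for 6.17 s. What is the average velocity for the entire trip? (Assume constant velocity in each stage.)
d₁ = v₁t₁ = 46.44 × 16.15 = 750.006 m
d₂ = v₂t₂ = 15.8 × 6.17 = 97.486 m
d_total = 847.49 m, t_total = 22.32 s
v_avg = d_total/t_total = 847.49/22.32 = 37.97 m/s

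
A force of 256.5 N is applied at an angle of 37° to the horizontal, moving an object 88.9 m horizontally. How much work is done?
W = Fd cosθ = 256.5×88.9×cos(37°) = 18211.0 J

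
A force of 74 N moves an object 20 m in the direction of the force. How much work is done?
W = Fd = 74×20 = 1480.0 J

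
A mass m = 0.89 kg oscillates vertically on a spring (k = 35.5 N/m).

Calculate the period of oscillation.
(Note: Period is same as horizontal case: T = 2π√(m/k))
T = 2π√(m/k) = 2π√(0.89/35.5) = 0.9949 s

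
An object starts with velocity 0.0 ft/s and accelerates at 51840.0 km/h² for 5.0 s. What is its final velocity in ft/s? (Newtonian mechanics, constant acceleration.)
v = v₀ + at (with unit conversion) = 65.62 ft/s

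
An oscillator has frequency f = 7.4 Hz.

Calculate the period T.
T = 1/f = 1/7.4 = 0.1351 s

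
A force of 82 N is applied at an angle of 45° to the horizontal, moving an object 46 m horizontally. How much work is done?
W = Fd cosθ = 82×46×cos(45°) = 2667.2 J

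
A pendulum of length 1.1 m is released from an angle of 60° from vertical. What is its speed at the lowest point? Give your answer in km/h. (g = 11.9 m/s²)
h = L(1 − cosθ) = 1.1×(1 − cos60°) = 0.55 m
v = √(2gh) = √(2×11.9×0.55) = 3.618 m/s = 13.02 km/h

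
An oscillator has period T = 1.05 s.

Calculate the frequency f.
f = 1/T = 1/1.05 = 0.9524 Hz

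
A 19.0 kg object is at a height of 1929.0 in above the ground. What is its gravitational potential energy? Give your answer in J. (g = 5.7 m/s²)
PE = mgh = 19 kg × 5.7 m/s² × 49 m = 5306 J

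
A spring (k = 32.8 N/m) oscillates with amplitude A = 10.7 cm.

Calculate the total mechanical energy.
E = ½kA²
E = ½kA² = ½×32.8×(0.107)² = 0.1878 J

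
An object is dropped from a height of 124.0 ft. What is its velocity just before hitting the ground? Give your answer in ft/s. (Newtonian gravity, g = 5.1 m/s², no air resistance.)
v = √(2gh) (with unit conversion) = 64.42 ft/s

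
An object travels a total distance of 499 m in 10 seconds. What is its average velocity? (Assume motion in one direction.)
v_avg = Δd / Δt = 499 / 10 = 49.9 m/s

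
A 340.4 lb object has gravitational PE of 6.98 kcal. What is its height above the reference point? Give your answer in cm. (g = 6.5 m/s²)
PE = mgh → h = PE/(mg) = 2.92e+04 J / (154.4 kg × 6.5 m/s²) = 29.1 m = 2910.0 cm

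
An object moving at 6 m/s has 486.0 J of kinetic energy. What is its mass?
KE = ½mv² → m = 2KE/v² = 2×486.0/6² = 27.0 kg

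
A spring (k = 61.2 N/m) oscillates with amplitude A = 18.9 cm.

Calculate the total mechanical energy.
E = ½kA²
E = ½kA² = ½×61.2×(0.189)² = 1.093 J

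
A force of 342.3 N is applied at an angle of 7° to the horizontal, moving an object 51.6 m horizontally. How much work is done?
W = Fd cosθ = 342.3×51.6×cos(7°) = 17531.0 J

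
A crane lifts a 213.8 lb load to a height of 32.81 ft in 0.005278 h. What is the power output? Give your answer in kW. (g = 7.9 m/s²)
W = mgh = 96.98×7.9×10 = 7662 J
P = W/t = 7662/19 = 403.2 W = 0.4032 kW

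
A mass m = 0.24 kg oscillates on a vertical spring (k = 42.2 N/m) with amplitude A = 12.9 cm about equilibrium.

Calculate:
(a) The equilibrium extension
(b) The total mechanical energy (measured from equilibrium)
x_eq = mg/k = 0.24×9.81/42.2 = 0.05579 m = 5.579 cm
E = ½kA² = ½×42.2×(0.129)² = 0.3511 J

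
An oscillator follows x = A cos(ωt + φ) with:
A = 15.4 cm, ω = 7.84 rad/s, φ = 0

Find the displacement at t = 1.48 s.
x = A cos(ωt + φ) = 15.4×cos(7.84×1.48 + 0) = 8.792 cm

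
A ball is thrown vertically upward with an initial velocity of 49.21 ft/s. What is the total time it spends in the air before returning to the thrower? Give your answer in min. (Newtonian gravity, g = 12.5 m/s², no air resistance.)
t_total = 2v₀/g (with unit conversion) = 0.04 min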